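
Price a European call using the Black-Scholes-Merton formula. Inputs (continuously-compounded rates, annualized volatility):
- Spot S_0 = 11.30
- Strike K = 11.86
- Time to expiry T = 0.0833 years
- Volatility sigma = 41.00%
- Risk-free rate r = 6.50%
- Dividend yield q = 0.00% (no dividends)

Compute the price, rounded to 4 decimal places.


Answer: Price = 0.3323

Derivation:
d1 = (ln(S/K) + (r - q + 0.5*sigma^2) * T) / (sigma * sqrt(T)) = -0.30382702
d2 = d1 - sigma * sqrt(T) = -0.42216015
exp(-rT) = 0.99460013; exp(-qT) = 1.00000000
C = S_0 * exp(-qT) * N(d1) - K * exp(-rT) * N(d2)
N(d1) = 0.38062984; N(d2) = 0.33645406
C = 11.3000 * 1.00000000 * 0.38062984 - 11.8600 * 0.99460013 * 0.33645406 = 0.3323


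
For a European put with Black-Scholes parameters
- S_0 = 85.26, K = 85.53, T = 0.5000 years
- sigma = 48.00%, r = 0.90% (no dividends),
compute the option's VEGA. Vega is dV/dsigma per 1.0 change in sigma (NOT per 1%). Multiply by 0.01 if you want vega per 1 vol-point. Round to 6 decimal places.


d1 = 0.1736483952; d2 = -0.1657628598
phi(d1) = 0.3929725897; exp(-qT) = 1.0000000000; exp(-rT) = 0.9955101098
Vega = S * exp(-qT) * phi(d1) * sqrt(T) = 85.2600 * 1.0000000000 * 0.3929725897 * 0.7071067812 = 23.691502

Answer: Vega = 23.691502


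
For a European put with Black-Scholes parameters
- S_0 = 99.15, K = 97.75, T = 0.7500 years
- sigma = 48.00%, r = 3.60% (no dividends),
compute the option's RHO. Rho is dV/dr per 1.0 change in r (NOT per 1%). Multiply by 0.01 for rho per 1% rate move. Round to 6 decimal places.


d1 = 0.3070075840; d2 = -0.1086846098
phi(d1) = 0.3805775310; exp(-qT) = 1.0000000000; exp(-rT) = 0.9733612415
N(-d2) = 0.5432736754
Rho = -K*T*exp(-rT)*N(-d2) = -97.7500 * 0.7500 * 0.9733612415 * 0.5432736754 = -38.767763

Answer: Rho = -38.767763


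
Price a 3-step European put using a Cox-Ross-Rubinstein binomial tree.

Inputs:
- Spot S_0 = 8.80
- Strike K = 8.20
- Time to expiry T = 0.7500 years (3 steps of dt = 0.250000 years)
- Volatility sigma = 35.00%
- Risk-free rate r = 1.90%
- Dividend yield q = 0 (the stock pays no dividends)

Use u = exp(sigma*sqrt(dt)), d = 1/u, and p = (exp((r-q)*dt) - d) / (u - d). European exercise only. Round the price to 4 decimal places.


Answer: Price = V(0,0) = 0.7572

Derivation:
dt = T/N = 0.250000
u = exp(sigma*sqrt(dt)) = 1.191246; d = 1/u = 0.839457
p = (exp((r-q)*dt) - d) / (u - d) = 0.469896
Discount per step: exp(-r*dt) = 0.995261
Stock lattice S(k, i) with i counting down-moves:
  k=0: S(0,0) = 8.8000
  k=1: S(1,0) = 10.4830; S(1,1) = 7.3872
  k=2: S(2,0) = 12.4878; S(2,1) = 8.8000; S(2,2) = 6.2013
  k=3: S(3,0) = 14.8760; S(3,1) = 10.4830; S(3,2) = 7.3872; S(3,3) = 5.2057
Terminal payoffs V(N, i) = max(K - S_T, 0):
  V(3,0) = 0.000000; V(3,1) = 0.000000; V(3,2) = 0.812778; V(3,3) = 2.994313
Backward induction: V(k, i) = exp(-r*dt) * [p * V(k+1, i) + (1-p) * V(k+1, i+1)].
  V(2,0) = exp(-r*dt) * [p*0.000000 + (1-p)*0.000000] = 0.000000
  V(2,1) = exp(-r*dt) * [p*0.000000 + (1-p)*0.812778] = 0.428815
  V(2,2) = exp(-r*dt) * [p*0.812778 + (1-p)*2.994313] = 1.959887
  V(1,0) = exp(-r*dt) * [p*0.000000 + (1-p)*0.428815] = 0.226240
  V(1,1) = exp(-r*dt) * [p*0.428815 + (1-p)*1.959887] = 1.234565
  V(0,0) = exp(-r*dt) * [p*0.226240 + (1-p)*1.234565] = 0.757152


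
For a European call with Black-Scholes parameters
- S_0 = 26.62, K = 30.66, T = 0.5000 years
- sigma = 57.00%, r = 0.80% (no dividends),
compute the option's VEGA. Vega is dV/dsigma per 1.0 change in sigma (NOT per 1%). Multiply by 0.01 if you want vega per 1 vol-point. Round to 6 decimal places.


d1 = -0.1391165863; d2 = -0.5421674516
phi(d1) = 0.3951004489; exp(-qT) = 1.0000000000; exp(-rT) = 0.9960079893
Vega = S * exp(-qT) * phi(d1) * sqrt(T) = 26.6200 * 1.0000000000 * 0.3951004489 * 0.7071067812 = 7.437048

Answer: Vega = 7.437048


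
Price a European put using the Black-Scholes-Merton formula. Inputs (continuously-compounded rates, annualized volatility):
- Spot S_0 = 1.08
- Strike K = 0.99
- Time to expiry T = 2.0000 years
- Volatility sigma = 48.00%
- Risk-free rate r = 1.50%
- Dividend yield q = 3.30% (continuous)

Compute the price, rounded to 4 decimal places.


Answer: Price = 0.2375

Derivation:
d1 = (ln(S/K) + (r - q + 0.5*sigma^2) * T) / (sigma * sqrt(T)) = 0.41455811
d2 = d1 - sigma * sqrt(T) = -0.26426440
exp(-rT) = 0.97044553; exp(-qT) = 0.93613086
P = K * exp(-rT) * N(-d2) - S_0 * exp(-qT) * N(-d1)
N(-d1) = 0.33923271; N(-d2) = 0.60421190
P = 0.9900 * 0.97044553 * 0.60421190 - 1.0800 * 0.93613086 * 0.33923271 = 0.2375


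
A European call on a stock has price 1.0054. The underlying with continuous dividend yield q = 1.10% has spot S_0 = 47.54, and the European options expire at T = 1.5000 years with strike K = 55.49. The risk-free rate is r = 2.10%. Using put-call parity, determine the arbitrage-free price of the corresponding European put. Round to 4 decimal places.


Put-call parity: C - P = S_0 * exp(-qT) - K * exp(-rT).
S_0 * exp(-qT) = 47.5400 * 0.98363538 = 46.76202594
K * exp(-rT) = 55.4900 * 0.96899096 = 53.76930817
P = C - S*exp(-qT) + K*exp(-rT)
P = 1.0054 - 46.76202594 + 53.76930817 = 8.0127

Answer: Put price = 8.0127


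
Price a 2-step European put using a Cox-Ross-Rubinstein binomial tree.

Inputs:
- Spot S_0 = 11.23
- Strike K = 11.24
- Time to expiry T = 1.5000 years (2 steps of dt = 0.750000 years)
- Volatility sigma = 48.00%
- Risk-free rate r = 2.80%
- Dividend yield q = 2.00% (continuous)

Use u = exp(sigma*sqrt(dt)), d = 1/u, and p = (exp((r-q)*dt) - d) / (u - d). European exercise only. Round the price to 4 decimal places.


dt = T/N = 0.750000
u = exp(sigma*sqrt(dt)) = 1.515419; d = 1/u = 0.659883
p = (exp((r-q)*dt) - d) / (u - d) = 0.404582
Discount per step: exp(-r*dt) = 0.979219
Stock lattice S(k, i) with i counting down-moves:
  k=0: S(0,0) = 11.2300
  k=1: S(1,0) = 17.0182; S(1,1) = 7.4105
  k=2: S(2,0) = 25.7896; S(2,1) = 11.2300; S(2,2) = 4.8901
Terminal payoffs V(N, i) = max(K - S_T, 0):
  V(2,0) = 0.000000; V(2,1) = 0.010000; V(2,2) = 6.349941
Backward induction: V(k, i) = exp(-r*dt) * [p * V(k+1, i) + (1-p) * V(k+1, i+1)].
  V(1,0) = exp(-r*dt) * [p*0.000000 + (1-p)*0.010000] = 0.005830
  V(1,1) = exp(-r*dt) * [p*0.010000 + (1-p)*6.349941] = 3.706259
  V(0,0) = exp(-r*dt) * [p*0.005830 + (1-p)*3.706259] = 2.163223

Answer: Price = V(0,0) = 2.1632


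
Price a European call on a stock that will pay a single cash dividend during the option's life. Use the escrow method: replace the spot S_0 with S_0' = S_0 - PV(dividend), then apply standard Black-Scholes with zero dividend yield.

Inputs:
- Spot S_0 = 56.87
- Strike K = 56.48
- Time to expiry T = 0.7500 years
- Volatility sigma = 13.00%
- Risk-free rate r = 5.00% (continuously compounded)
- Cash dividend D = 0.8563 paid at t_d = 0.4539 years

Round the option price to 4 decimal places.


PV(D) = D * exp(-r * t_d) = 0.8563 * 0.97756059 = 0.83708514
S_0' = S_0 - PV(D) = 56.8700 - 0.83708514 = 56.03291486
d1 = (ln(S_0'/K) + (r + sigma^2/2)*T) / (sigma*sqrt(T)) = 0.31878786
d2 = d1 - sigma*sqrt(T) = 0.20620456
exp(-rT) = 0.96319442
N(d1) = 0.62505631; N(d2) = 0.58168444
C = S_0' * N(d1) - K * exp(-rT) * N(d2) = 56.03291486 * 0.62505631 - 56.4800 * 0.96319442 * 0.58168444 = 3.3794

Answer: Price = 3.3794


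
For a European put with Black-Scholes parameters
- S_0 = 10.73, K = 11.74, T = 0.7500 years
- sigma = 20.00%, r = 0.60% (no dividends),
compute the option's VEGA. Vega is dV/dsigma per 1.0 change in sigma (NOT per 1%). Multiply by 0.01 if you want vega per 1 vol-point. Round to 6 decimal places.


Answer: Vega = 3.412771

Derivation:
d1 = -0.4067909408; d2 = -0.5799960216
phi(d1) = 0.3672626689; exp(-qT) = 1.0000000000; exp(-rT) = 0.9955101098
Vega = S * exp(-qT) * phi(d1) * sqrt(T) = 10.7300 * 1.0000000000 * 0.3672626689 * 0.8660254038 = 3.412771


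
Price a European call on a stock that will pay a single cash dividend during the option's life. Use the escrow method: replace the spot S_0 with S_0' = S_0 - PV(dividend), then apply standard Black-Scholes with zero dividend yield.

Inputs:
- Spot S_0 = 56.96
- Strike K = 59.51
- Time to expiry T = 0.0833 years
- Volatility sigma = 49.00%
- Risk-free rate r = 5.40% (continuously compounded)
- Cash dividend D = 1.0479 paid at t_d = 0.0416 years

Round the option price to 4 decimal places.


PV(D) = D * exp(-r * t_d) = 1.0479 * 0.99775612 = 1.04554864
S_0' = S_0 - PV(D) = 56.9600 - 1.04554864 = 55.91445136
d1 = (ln(S_0'/K) + (r + sigma^2/2)*T) / (sigma*sqrt(T)) = -0.33815782
d2 = d1 - sigma*sqrt(T) = -0.47958034
exp(-rT) = 0.99551190
N(d1) = 0.36762213; N(d2) = 0.31576291
C = S_0' * N(d1) - K * exp(-rT) * N(d2) = 55.91445136 * 0.36762213 - 59.5100 * 0.99551190 * 0.31576291 = 1.8487

Answer: Price = 1.8487


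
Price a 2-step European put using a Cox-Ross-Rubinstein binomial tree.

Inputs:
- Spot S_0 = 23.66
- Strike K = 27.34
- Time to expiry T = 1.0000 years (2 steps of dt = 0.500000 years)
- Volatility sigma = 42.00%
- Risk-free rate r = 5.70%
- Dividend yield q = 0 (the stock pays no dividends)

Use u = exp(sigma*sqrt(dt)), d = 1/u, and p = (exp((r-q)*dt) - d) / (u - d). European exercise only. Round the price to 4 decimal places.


Answer: Price = V(0,0) = 5.4609

Derivation:
dt = T/N = 0.500000
u = exp(sigma*sqrt(dt)) = 1.345795; d = 1/u = 0.743055
p = (exp((r-q)*dt) - d) / (u - d) = 0.474259
Discount per step: exp(-r*dt) = 0.971902
Stock lattice S(k, i) with i counting down-moves:
  k=0: S(0,0) = 23.6600
  k=1: S(1,0) = 31.8415; S(1,1) = 17.5807
  k=2: S(2,0) = 42.8521; S(2,1) = 23.6600; S(2,2) = 13.0634
Terminal payoffs V(N, i) = max(K - S_T, 0):
  V(2,0) = 0.000000; V(2,1) = 3.680000; V(2,2) = 14.276577
Backward induction: V(k, i) = exp(-r*dt) * [p * V(k+1, i) + (1-p) * V(k+1, i+1)].
  V(1,0) = exp(-r*dt) * [p*0.000000 + (1-p)*3.680000] = 1.880365
  V(1,1) = exp(-r*dt) * [p*3.680000 + (1-p)*14.276577] = 8.991121
  V(0,0) = exp(-r*dt) * [p*1.880365 + (1-p)*8.991121] = 5.460906


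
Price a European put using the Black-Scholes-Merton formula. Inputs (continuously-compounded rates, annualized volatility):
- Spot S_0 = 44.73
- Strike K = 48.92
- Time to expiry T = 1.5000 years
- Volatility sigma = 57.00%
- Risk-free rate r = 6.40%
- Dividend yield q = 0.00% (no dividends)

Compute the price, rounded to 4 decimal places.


d1 = (ln(S/K) + (r - q + 0.5*sigma^2) * T) / (sigma * sqrt(T)) = 0.35830320
d2 = d1 - sigma * sqrt(T) = -0.33980137
exp(-rT) = 0.90846402; exp(-qT) = 1.00000000
P = K * exp(-rT) * N(-d2) - S_0 * exp(-qT) * N(-d1)
N(-d1) = 0.36005821; N(-d2) = 0.63299694
P = 48.9200 * 0.90846402 * 0.63299694 - 44.7300 * 1.00000000 * 0.36005821 = 12.0263

Answer: Price = 12.0263


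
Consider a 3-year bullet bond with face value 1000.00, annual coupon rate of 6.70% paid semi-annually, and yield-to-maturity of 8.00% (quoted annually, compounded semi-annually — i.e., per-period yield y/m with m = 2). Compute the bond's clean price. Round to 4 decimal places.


Answer: Price = 965.9261

Derivation:
Coupon per period c = face * coupon_rate / m = 33.500000
Periods per year m = 2; per-period yield y/m = 0.040000
Number of cashflows N = 6
Cashflows (t years, CF_t, discount factor 1/(1+y/m)^(m*t), PV):
  t = 0.5000: CF_t = 33.500000, DF = 0.961538, PV = 32.211538
  t = 1.0000: CF_t = 33.500000, DF = 0.924556, PV = 30.972633
  t = 1.5000: CF_t = 33.500000, DF = 0.888996, PV = 29.781378
  t = 2.0000: CF_t = 33.500000, DF = 0.854804, PV = 28.635940
  t = 2.5000: CF_t = 33.500000, DF = 0.821927, PV = 27.534558
  t = 3.0000: CF_t = 1033.500000, DF = 0.790315, PV = 816.790062
Price P = sum_t PV_t = 965.926110


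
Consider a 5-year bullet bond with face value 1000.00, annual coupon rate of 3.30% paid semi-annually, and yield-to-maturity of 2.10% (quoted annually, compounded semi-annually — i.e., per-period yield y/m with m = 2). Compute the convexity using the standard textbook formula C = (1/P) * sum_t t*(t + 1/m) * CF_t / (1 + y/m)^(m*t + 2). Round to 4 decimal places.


Coupon per period c = face * coupon_rate / m = 16.500000
Periods per year m = 2; per-period yield y/m = 0.010500
Number of cashflows N = 10
Cashflows (t years, CF_t, discount factor 1/(1+y/m)^(m*t), PV):
  t = 0.5000: CF_t = 16.500000, DF = 0.989609, PV = 16.328550
  t = 1.0000: CF_t = 16.500000, DF = 0.979326, PV = 16.158882
  t = 1.5000: CF_t = 16.500000, DF = 0.969150, PV = 15.990977
  t = 2.0000: CF_t = 16.500000, DF = 0.959080, PV = 15.824816
  t = 2.5000: CF_t = 16.500000, DF = 0.949114, PV = 15.660382
  t = 3.0000: CF_t = 16.500000, DF = 0.939252, PV = 15.497657
  t = 3.5000: CF_t = 16.500000, DF = 0.929492, PV = 15.336622
  t = 4.0000: CF_t = 16.500000, DF = 0.919834, PV = 15.177261
  t = 4.5000: CF_t = 16.500000, DF = 0.910276, PV = 15.019556
  t = 5.0000: CF_t = 1016.500000, DF = 0.900818, PV = 915.681003
Price P = sum_t PV_t = 1056.675706
Convexity numerator sum_t t*(t + 1/m) * CF_t / (1+y/m)^(m*t + 2):
  t = 0.5000: term = 7.995488
  t = 1.0000: term = 23.737224
  t = 1.5000: term = 46.981146
  t = 2.0000: term = 77.488284
  t = 2.5000: term = 115.024666
  t = 3.0000: term = 159.361240
  t = 3.5000: term = 210.273779
  t = 4.0000: term = 267.542802
  t = 4.5000: term = 330.953491
  t = 5.0000: term = 24660.635415
Convexity = (1/P) * sum = 25899.993535 / 1056.675706 = 24.510825

Answer: Convexity = 24.5108


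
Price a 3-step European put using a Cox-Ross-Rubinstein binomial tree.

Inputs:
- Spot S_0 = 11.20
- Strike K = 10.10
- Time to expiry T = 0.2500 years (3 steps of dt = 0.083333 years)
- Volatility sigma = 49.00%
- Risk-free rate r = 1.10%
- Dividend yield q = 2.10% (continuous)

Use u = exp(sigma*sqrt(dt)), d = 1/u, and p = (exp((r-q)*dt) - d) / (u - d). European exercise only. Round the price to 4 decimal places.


dt = T/N = 0.083333
u = exp(sigma*sqrt(dt)) = 1.151944; d = 1/u = 0.868098
p = (exp((r-q)*dt) - d) / (u - d) = 0.461761
Discount per step: exp(-r*dt) = 0.999084
Stock lattice S(k, i) with i counting down-moves:
  k=0: S(0,0) = 11.2000
  k=1: S(1,0) = 12.9018; S(1,1) = 9.7227
  k=2: S(2,0) = 14.8621; S(2,1) = 11.2000; S(2,2) = 8.4403
  k=3: S(3,0) = 17.1203; S(3,1) = 12.9018; S(3,2) = 9.7227; S(3,3) = 7.3270
Terminal payoffs V(N, i) = max(K - S_T, 0):
  V(3,0) = 0.000000; V(3,1) = 0.000000; V(3,2) = 0.377304; V(3,3) = 2.773035
Backward induction: V(k, i) = exp(-r*dt) * [p * V(k+1, i) + (1-p) * V(k+1, i+1)].
  V(2,0) = exp(-r*dt) * [p*0.000000 + (1-p)*0.000000] = 0.000000
  V(2,1) = exp(-r*dt) * [p*0.000000 + (1-p)*0.377304] = 0.202893
  V(2,2) = exp(-r*dt) * [p*0.377304 + (1-p)*2.773035] = 1.665252
  V(1,0) = exp(-r*dt) * [p*0.000000 + (1-p)*0.202893] = 0.109105
  V(1,1) = exp(-r*dt) * [p*0.202893 + (1-p)*1.665252] = 0.989084
  V(0,0) = exp(-r*dt) * [p*0.109105 + (1-p)*0.989084] = 0.582210

Answer: Price = V(0,0) = 0.5822


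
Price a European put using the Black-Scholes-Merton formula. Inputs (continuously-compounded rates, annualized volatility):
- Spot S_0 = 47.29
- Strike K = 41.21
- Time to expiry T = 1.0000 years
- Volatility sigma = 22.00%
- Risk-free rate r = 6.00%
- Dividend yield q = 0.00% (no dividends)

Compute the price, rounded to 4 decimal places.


d1 = (ln(S/K) + (r - q + 0.5*sigma^2) * T) / (sigma * sqrt(T)) = 1.00826323
d2 = d1 - sigma * sqrt(T) = 0.78826323
exp(-rT) = 0.94176453; exp(-qT) = 1.00000000
P = K * exp(-rT) * N(-d2) - S_0 * exp(-qT) * N(-d1)
N(-d1) = 0.15666405; N(-d2) = 0.21527137
P = 41.2100 * 0.94176453 * 0.21527137 - 47.2900 * 1.00000000 * 0.15666405 = 0.9461

Answer: Price = 0.9461


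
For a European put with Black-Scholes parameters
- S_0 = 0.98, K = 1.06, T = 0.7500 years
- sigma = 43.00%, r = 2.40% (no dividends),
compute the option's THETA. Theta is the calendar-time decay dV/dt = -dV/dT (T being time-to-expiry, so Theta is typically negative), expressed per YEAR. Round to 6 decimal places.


d1 = 0.0238080039; d2 = -0.3485829197
phi(d1) = 0.3988292320; exp(-qT) = 1.0000000000; exp(-rT) = 0.9821610324
Theta = -S*exp(-qT)*phi(d1)*sigma/(2*sqrt(T)) + r*K*exp(-rT)*N(-d2) - q*S*exp(-qT)*N(-d1)
N(-d1) = 0.4905028778; N(-d2) = 0.6362987738; sqrt(T) = 0.8660254038
Term 1 = -0.9800 * 1.0000000000 * 0.3988292320 * 0.4300 / (2 * 0.8660254038) = -0.0970333189
Term 2 = 0.0240 * 1.0600 * 0.9821610324 * 0.6362987738 = 0.0158986736
Term 3 = 0 (no dividend yield, q = 0)
Theta = -0.0970333189 + (0.0158986736) + (0.0000000000) = -0.081135

Answer: Theta = -0.081135


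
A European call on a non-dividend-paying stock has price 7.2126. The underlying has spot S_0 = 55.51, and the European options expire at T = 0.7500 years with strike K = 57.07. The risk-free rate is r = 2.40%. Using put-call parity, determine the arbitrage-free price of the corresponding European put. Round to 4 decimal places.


Put-call parity: C - P = S_0 * exp(-qT) - K * exp(-rT).
S_0 * exp(-qT) = 55.5100 * 1.00000000 = 55.51000000
K * exp(-rT) = 57.0700 * 0.98216103 = 56.05193012
P = C - S*exp(-qT) + K*exp(-rT)
P = 7.2126 - 55.51000000 + 56.05193012 = 7.7545

Answer: Put price = 7.7545


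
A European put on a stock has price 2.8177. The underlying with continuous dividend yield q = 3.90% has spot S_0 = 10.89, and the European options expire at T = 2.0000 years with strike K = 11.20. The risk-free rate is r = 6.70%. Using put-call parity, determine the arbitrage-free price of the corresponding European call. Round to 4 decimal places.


Put-call parity: C - P = S_0 * exp(-qT) - K * exp(-rT).
S_0 * exp(-qT) = 10.8900 * 0.92496443 = 10.07286261
K * exp(-rT) = 11.2000 * 0.87459006 = 9.79540872
C = P + S*exp(-qT) - K*exp(-rT)
C = 2.8177 + 10.07286261 - 9.79540872 = 3.0952

Answer: Call price = 3.0952


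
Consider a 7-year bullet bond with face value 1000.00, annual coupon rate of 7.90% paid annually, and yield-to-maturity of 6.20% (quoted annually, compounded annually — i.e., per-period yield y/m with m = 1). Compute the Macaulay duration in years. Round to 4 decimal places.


Coupon per period c = face * coupon_rate / m = 79.000000
Periods per year m = 1; per-period yield y/m = 0.062000
Number of cashflows N = 7
Cashflows (t years, CF_t, discount factor 1/(1+y/m)^(m*t), PV):
  t = 1.0000: CF_t = 79.000000, DF = 0.941620, PV = 74.387947
  t = 2.0000: CF_t = 79.000000, DF = 0.886647, PV = 70.045148
  t = 3.0000: CF_t = 79.000000, DF = 0.834885, PV = 65.955883
  t = 4.0000: CF_t = 79.000000, DF = 0.786144, PV = 62.105352
  t = 5.0000: CF_t = 79.000000, DF = 0.740248, PV = 58.479615
  t = 6.0000: CF_t = 79.000000, DF = 0.697032, PV = 55.065551
  t = 7.0000: CF_t = 1079.000000, DF = 0.656339, PV = 708.190061
Price P = sum_t PV_t = 1094.229558
Macaulay numerator sum_t t * PV_t:
  t * PV_t at t = 1.0000: 74.387947
  t * PV_t at t = 2.0000: 140.090296
  t * PV_t at t = 3.0000: 197.867650
  t * PV_t at t = 4.0000: 248.421406
  t * PV_t at t = 5.0000: 292.398077
  t * PV_t at t = 6.0000: 330.393307
  t * PV_t at t = 7.0000: 4957.330428
Macaulay duration D = (sum_t t * PV_t) / P = 6240.889111 / 1094.229558 = 5.703455

Answer: Macaulay duration = 5.7035 years


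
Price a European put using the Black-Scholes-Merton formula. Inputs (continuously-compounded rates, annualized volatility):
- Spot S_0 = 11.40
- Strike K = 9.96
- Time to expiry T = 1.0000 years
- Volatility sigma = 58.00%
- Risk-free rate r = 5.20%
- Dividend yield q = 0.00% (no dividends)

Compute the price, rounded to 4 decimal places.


Answer: Price = 1.5259

Derivation:
d1 = (ln(S/K) + (r - q + 0.5*sigma^2) * T) / (sigma * sqrt(T)) = 0.61247635
d2 = d1 - sigma * sqrt(T) = 0.03247635
exp(-rT) = 0.94932887; exp(-qT) = 1.00000000
P = K * exp(-rT) * N(-d2) - S_0 * exp(-qT) * N(-d1)
N(-d1) = 0.27011132; N(-d2) = 0.48704609
P = 9.9600 * 0.94932887 * 0.48704609 - 11.4000 * 1.00000000 * 0.27011132 = 1.5259


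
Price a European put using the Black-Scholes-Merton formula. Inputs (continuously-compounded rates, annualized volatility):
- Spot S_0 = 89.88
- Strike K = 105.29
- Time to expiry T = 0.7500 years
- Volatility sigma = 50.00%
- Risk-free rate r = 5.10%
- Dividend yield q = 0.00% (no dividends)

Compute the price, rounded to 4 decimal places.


Answer: Price = 22.7321

Derivation:
d1 = (ln(S/K) + (r - q + 0.5*sigma^2) * T) / (sigma * sqrt(T)) = -0.06060561
d2 = d1 - sigma * sqrt(T) = -0.49361832
exp(-rT) = 0.96247229; exp(-qT) = 1.00000000
P = K * exp(-rT) * N(-d2) - S_0 * exp(-qT) * N(-d1)
N(-d1) = 0.52416335; N(-d2) = 0.68921212
P = 105.2900 * 0.96247229 * 0.68921212 - 89.8800 * 1.00000000 * 0.52416335 = 22.7321


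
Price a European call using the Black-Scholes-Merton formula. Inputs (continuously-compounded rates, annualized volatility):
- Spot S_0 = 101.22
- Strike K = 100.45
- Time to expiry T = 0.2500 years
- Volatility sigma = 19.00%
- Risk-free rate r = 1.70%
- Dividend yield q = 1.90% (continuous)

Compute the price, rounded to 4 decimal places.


d1 = (ln(S/K) + (r - q + 0.5*sigma^2) * T) / (sigma * sqrt(T)) = 0.12261868
d2 = d1 - sigma * sqrt(T) = 0.02761868
exp(-rT) = 0.99575902; exp(-qT) = 0.99526126
C = S_0 * exp(-qT) * N(d1) - K * exp(-rT) * N(d2)
N(d1) = 0.54879547; N(d2) = 0.51101686
C = 101.2200 * 0.99526126 * 0.54879547 - 100.4500 * 0.99575902 * 0.51101686 = 4.1719

Answer: Price = 4.1719


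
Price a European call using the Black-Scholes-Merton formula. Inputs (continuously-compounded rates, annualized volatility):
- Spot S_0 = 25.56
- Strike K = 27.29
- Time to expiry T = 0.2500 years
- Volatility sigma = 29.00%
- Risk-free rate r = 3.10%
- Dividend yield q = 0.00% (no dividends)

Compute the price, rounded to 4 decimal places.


Answer: Price = 0.8803

Derivation:
d1 = (ln(S/K) + (r - q + 0.5*sigma^2) * T) / (sigma * sqrt(T)) = -0.32571866
d2 = d1 - sigma * sqrt(T) = -0.47071866
exp(-rT) = 0.99227995; exp(-qT) = 1.00000000
C = S_0 * exp(-qT) * N(d1) - K * exp(-rT) * N(d2)
N(d1) = 0.37231861; N(d2) = 0.31892083
C = 25.5600 * 1.00000000 * 0.37231861 - 27.2900 * 0.99227995 * 0.31892083 = 0.8803


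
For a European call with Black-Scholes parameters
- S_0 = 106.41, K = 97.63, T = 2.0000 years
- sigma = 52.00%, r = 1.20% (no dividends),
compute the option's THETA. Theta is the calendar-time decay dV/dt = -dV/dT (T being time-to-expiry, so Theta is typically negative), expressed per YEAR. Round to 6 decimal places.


d1 = 0.5174318248; d2 = -0.2179592276
phi(d1) = 0.3489570676; exp(-qT) = 1.0000000000; exp(-rT) = 0.9762857098
Theta = -S*exp(-qT)*phi(d1)*sigma/(2*sqrt(T)) - r*K*exp(-rT)*N(d2) + q*S*exp(-qT)*N(d1)
N(d1) = 0.6975726257; N(d2) = 0.4137304397; sqrt(T) = 1.4142135624
Term 1 = -106.4100 * 1.0000000000 * 0.3489570676 * 0.5200 / (2 * 1.4142135624) = -6.8267310279
Term 2 = -0.0120 * 97.6300 * 0.9762857098 * 0.4137304397 = -0.4732154795
Term 3 = 0 (no dividend yield, q = 0)
Theta = -6.8267310279 + (-0.4732154795) + (0.0000000000) = -7.299947

Answer: Theta = -7.299947


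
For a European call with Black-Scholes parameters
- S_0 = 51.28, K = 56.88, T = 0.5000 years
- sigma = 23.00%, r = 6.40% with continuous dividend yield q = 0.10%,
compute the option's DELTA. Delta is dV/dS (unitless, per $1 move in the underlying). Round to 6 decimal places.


Answer: Delta = 0.358395

Derivation:
d1 = -0.3622721579; d2 = -0.5249067176
phi(d1) = 0.3736039158; exp(-qT) = 0.9995001250; exp(-rT) = 0.9685065821
N(d1) = 0.3585743310
Delta = exp(-qT) * N(d1) = 0.9995001250 * 0.3585743310 = 0.358395


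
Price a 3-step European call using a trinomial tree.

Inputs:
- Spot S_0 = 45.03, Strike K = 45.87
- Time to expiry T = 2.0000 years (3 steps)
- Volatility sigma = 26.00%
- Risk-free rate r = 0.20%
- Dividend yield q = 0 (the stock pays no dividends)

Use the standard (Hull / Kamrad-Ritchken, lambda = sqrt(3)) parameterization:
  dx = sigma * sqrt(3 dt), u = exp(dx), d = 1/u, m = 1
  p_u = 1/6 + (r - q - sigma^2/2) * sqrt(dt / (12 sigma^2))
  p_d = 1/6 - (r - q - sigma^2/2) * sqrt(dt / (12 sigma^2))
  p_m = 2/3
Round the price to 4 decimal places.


dt = T/N = 0.666667; dx = sigma*sqrt(3*dt) = 0.367696
u = exp(dx) = 1.444402; d = 1/u = 0.692328
p_u = 0.137838, p_m = 0.666667, p_d = 0.195495
Discount per step: exp(-r*dt) = 0.998668
Stock lattice S(k, j) with j the centered position index:
  k=0: S(0,+0) = 45.0300
  k=1: S(1,-1) = 31.1755; S(1,+0) = 45.0300; S(1,+1) = 65.0414
  k=2: S(2,-2) = 21.5837; S(2,-1) = 31.1755; S(2,+0) = 45.0300; S(2,+1) = 65.0414; S(2,+2) = 93.9460
  k=3: S(3,-3) = 14.9430; S(3,-2) = 21.5837; S(3,-1) = 31.1755; S(3,+0) = 45.0300; S(3,+1) = 65.0414; S(3,+2) = 93.9460; S(3,+3) = 135.6958
Terminal payoffs V(N, j) = max(S_T - K, 0):
  V(3,-3) = 0.000000; V(3,-2) = 0.000000; V(3,-1) = 0.000000; V(3,+0) = 0.000000; V(3,+1) = 19.171431; V(3,+2) = 48.075985; V(3,+3) = 89.825786
Backward induction: V(k, j) = exp(-r*dt) * [p_u * V(k+1, j+1) + p_m * V(k+1, j) + p_d * V(k+1, j-1)]
  V(2,-2) = exp(-r*dt) * [p_u*0.000000 + p_m*0.000000 + p_d*0.000000] = 0.000000
  V(2,-1) = exp(-r*dt) * [p_u*0.000000 + p_m*0.000000 + p_d*0.000000] = 0.000000
  V(2,+0) = exp(-r*dt) * [p_u*19.171431 + p_m*0.000000 + p_d*0.000000] = 2.639040
  V(2,+1) = exp(-r*dt) * [p_u*48.075985 + p_m*19.171431 + p_d*0.000000] = 19.381814
  V(2,+2) = exp(-r*dt) * [p_u*89.825786 + p_m*48.075985 + p_d*19.171431] = 48.115824
  V(1,-1) = exp(-r*dt) * [p_u*2.639040 + p_m*0.000000 + p_d*0.000000] = 0.363276
  V(1,+0) = exp(-r*dt) * [p_u*19.381814 + p_m*2.639040 + p_d*0.000000] = 4.425015
  V(1,+1) = exp(-r*dt) * [p_u*48.115824 + p_m*19.381814 + p_d*2.639040] = 20.042598
  V(0,+0) = exp(-r*dt) * [p_u*20.042598 + p_m*4.425015 + p_d*0.363276] = 5.775963

Answer: Price = V(0,0) = 5.7760


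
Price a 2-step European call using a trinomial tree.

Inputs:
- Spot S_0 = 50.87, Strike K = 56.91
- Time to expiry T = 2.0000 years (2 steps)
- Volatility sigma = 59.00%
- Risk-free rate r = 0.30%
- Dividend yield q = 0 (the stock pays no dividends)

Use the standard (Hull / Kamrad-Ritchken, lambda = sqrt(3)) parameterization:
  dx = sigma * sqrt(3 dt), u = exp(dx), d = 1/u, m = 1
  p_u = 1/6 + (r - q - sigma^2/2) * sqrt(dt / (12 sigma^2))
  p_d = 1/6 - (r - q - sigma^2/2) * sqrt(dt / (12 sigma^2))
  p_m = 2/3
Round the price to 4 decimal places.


dt = T/N = 1.000000; dx = sigma*sqrt(3*dt) = 1.021910
u = exp(dx) = 2.778497; d = 1/u = 0.359907
p_u = 0.082975, p_m = 0.666667, p_d = 0.250358
Discount per step: exp(-r*dt) = 0.997004
Stock lattice S(k, j) with j the centered position index:
  k=0: S(0,+0) = 50.8700
  k=1: S(1,-1) = 18.3085; S(1,+0) = 50.8700; S(1,+1) = 141.3421
  k=2: S(2,-2) = 6.5893; S(2,-1) = 18.3085; S(2,+0) = 50.8700; S(2,+1) = 141.3421; S(2,+2) = 392.7186
Terminal payoffs V(N, j) = max(S_T - K, 0):
  V(2,-2) = 0.000000; V(2,-1) = 0.000000; V(2,+0) = 0.000000; V(2,+1) = 84.432120; V(2,+2) = 335.808595
Backward induction: V(k, j) = exp(-r*dt) * [p_u * V(k+1, j+1) + p_m * V(k+1, j) + p_d * V(k+1, j-1)]
  V(1,-1) = exp(-r*dt) * [p_u*0.000000 + p_m*0.000000 + p_d*0.000000] = 0.000000
  V(1,+0) = exp(-r*dt) * [p_u*84.432120 + p_m*0.000000 + p_d*0.000000] = 6.984798
  V(1,+1) = exp(-r*dt) * [p_u*335.808595 + p_m*84.432120 + p_d*0.000000] = 83.899836
  V(0,+0) = exp(-r*dt) * [p_u*83.899836 + p_m*6.984798 + p_d*0.000000] = 11.583347

Answer: Price = V(0,0) = 11.5833


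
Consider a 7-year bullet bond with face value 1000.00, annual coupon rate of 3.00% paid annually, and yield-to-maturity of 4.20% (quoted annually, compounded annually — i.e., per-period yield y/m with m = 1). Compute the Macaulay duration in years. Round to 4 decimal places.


Coupon per period c = face * coupon_rate / m = 30.000000
Periods per year m = 1; per-period yield y/m = 0.042000
Number of cashflows N = 7
Cashflows (t years, CF_t, discount factor 1/(1+y/m)^(m*t), PV):
  t = 1.0000: CF_t = 30.000000, DF = 0.959693, PV = 28.790787
  t = 2.0000: CF_t = 30.000000, DF = 0.921010, PV = 27.630314
  t = 3.0000: CF_t = 30.000000, DF = 0.883887, PV = 26.516616
  t = 4.0000: CF_t = 30.000000, DF = 0.848260, PV = 25.447808
  t = 5.0000: CF_t = 30.000000, DF = 0.814069, PV = 24.422081
  t = 6.0000: CF_t = 30.000000, DF = 0.781257, PV = 23.437697
  t = 7.0000: CF_t = 1030.000000, DF = 0.749766, PV = 772.259380
Price P = sum_t PV_t = 928.504682
Macaulay numerator sum_t t * PV_t:
  t * PV_t at t = 1.0000: 28.790787
  t * PV_t at t = 2.0000: 55.260628
  t * PV_t at t = 3.0000: 79.549848
  t * PV_t at t = 4.0000: 101.791232
  t * PV_t at t = 5.0000: 122.110403
  t * PV_t at t = 6.0000: 140.626184
  t * PV_t at t = 7.0000: 5405.815659
Macaulay duration D = (sum_t t * PV_t) / P = 5933.944740 / 928.504682 = 6.390861

Answer: Macaulay duration = 6.3909 years


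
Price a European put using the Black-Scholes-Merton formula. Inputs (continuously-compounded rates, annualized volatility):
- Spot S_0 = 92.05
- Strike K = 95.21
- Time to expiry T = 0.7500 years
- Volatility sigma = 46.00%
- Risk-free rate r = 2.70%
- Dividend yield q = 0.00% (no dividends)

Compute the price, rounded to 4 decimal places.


Answer: Price = 15.2659

Derivation:
d1 = (ln(S/K) + (r - q + 0.5*sigma^2) * T) / (sigma * sqrt(T)) = 0.16529018
d2 = d1 - sigma * sqrt(T) = -0.23308150
exp(-rT) = 0.97995365; exp(-qT) = 1.00000000
P = K * exp(-rT) * N(-d2) - S_0 * exp(-qT) * N(-d1)
N(-d1) = 0.43435779; N(-d2) = 0.59215094
P = 95.2100 * 0.97995365 * 0.59215094 - 92.0500 * 1.00000000 * 0.43435779 = 15.2659


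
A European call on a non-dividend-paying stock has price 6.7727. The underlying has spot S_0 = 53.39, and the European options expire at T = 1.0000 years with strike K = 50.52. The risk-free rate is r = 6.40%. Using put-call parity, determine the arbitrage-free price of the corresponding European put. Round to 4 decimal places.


Put-call parity: C - P = S_0 * exp(-qT) - K * exp(-rT).
S_0 * exp(-qT) = 53.3900 * 1.00000000 = 53.39000000
K * exp(-rT) = 50.5200 * 0.93800500 = 47.38801258
P = C - S*exp(-qT) + K*exp(-rT)
P = 6.7727 - 53.39000000 + 47.38801258 = 0.7707

Answer: Put price = 0.7707


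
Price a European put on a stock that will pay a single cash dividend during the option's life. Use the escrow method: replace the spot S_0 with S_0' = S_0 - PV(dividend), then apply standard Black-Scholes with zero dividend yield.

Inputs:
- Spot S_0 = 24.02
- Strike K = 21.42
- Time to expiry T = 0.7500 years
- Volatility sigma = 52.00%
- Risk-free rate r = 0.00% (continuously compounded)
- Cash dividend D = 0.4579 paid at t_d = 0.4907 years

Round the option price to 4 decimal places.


Answer: Price = 3.0236

Derivation:
PV(D) = D * exp(-r * t_d) = 0.4579 * 1.00000000 = 0.45790000
S_0' = S_0 - PV(D) = 24.0200 - 0.45790000 = 23.56210000
d1 = (ln(S_0'/K) + (r + sigma^2/2)*T) / (sigma*sqrt(T)) = 0.43681971
d2 = d1 - sigma*sqrt(T) = -0.01351350
exp(-rT) = 1.00000000
N(-d1) = 0.33112105; N(-d2) = 0.50539094
P = K * exp(-rT) * N(-d2) - S_0' * N(-d1) = 21.4200 * 1.00000000 * 0.50539094 - 23.56210000 * 0.33112105 = 3.0236


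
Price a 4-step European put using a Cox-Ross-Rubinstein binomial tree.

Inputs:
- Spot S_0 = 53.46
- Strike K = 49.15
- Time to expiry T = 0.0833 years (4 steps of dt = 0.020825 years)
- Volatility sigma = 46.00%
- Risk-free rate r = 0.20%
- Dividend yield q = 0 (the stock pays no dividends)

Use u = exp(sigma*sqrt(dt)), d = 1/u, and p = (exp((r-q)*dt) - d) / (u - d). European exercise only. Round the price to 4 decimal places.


dt = T/N = 0.020825
u = exp(sigma*sqrt(dt)) = 1.068635; d = 1/u = 0.935773
p = (exp((r-q)*dt) - d) / (u - d) = 0.483724
Discount per step: exp(-r*dt) = 0.999958
Stock lattice S(k, i) with i counting down-moves:
  k=0: S(0,0) = 53.4600
  k=1: S(1,0) = 57.1292; S(1,1) = 50.0264
  k=2: S(2,0) = 61.0503; S(2,1) = 53.4600; S(2,2) = 46.8134
  k=3: S(3,0) = 65.2405; S(3,1) = 57.1292; S(3,2) = 50.0264; S(3,3) = 43.8067
  k=4: S(4,0) = 69.7182; S(4,1) = 61.0503; S(4,2) = 53.4600; S(4,3) = 46.8134; S(4,4) = 40.9932
Terminal payoffs V(N, i) = max(K - S_T, 0):
  V(4,0) = 0.000000; V(4,1) = 0.000000; V(4,2) = 0.000000; V(4,3) = 2.336590; V(4,4) = 8.156820
Backward induction: V(k, i) = exp(-r*dt) * [p * V(k+1, i) + (1-p) * V(k+1, i+1)].
  V(3,0) = exp(-r*dt) * [p*0.000000 + (1-p)*0.000000] = 0.000000
  V(3,1) = exp(-r*dt) * [p*0.000000 + (1-p)*0.000000] = 0.000000
  V(3,2) = exp(-r*dt) * [p*0.000000 + (1-p)*2.336590] = 1.206275
  V(3,3) = exp(-r*dt) * [p*2.336590 + (1-p)*8.156820] = 5.341212
  V(2,0) = exp(-r*dt) * [p*0.000000 + (1-p)*0.000000] = 0.000000
  V(2,1) = exp(-r*dt) * [p*0.000000 + (1-p)*1.206275] = 0.622745
  V(2,2) = exp(-r*dt) * [p*1.206275 + (1-p)*5.341212] = 3.340904
  V(1,0) = exp(-r*dt) * [p*0.000000 + (1-p)*0.622745] = 0.321495
  V(1,1) = exp(-r*dt) * [p*0.622745 + (1-p)*3.340904] = 2.025981
  V(0,0) = exp(-r*dt) * [p*0.321495 + (1-p)*2.025981] = 1.201430

Answer: Price = V(0,0) = 1.2014


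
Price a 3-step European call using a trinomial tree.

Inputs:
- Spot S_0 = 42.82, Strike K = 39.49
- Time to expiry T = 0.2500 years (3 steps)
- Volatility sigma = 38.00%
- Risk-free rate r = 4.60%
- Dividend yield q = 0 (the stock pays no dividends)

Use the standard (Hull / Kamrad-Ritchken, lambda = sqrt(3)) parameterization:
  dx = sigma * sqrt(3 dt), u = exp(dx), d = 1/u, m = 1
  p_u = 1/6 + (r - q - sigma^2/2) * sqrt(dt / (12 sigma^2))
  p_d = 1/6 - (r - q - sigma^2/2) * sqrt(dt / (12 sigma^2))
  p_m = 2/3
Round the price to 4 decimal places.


dt = T/N = 0.083333; dx = sigma*sqrt(3*dt) = 0.190000
u = exp(dx) = 1.209250; d = 1/u = 0.826959
p_u = 0.160921, p_m = 0.666667, p_d = 0.172412
Discount per step: exp(-r*dt) = 0.996174
Stock lattice S(k, j) with j the centered position index:
  k=0: S(0,+0) = 42.8200
  k=1: S(1,-1) = 35.4104; S(1,+0) = 42.8200; S(1,+1) = 51.7801
  k=2: S(2,-2) = 29.2829; S(2,-1) = 35.4104; S(2,+0) = 42.8200; S(2,+1) = 51.7801; S(2,+2) = 62.6150
  k=3: S(3,-3) = 24.2158; S(3,-2) = 29.2829; S(3,-1) = 35.4104; S(3,+0) = 42.8200; S(3,+1) = 51.7801; S(3,+2) = 62.6150; S(3,+3) = 75.7172
Terminal payoffs V(N, j) = max(S_T - K, 0):
  V(3,-3) = 0.000000; V(3,-2) = 0.000000; V(3,-1) = 0.000000; V(3,+0) = 3.330000; V(3,+1) = 12.290068; V(3,+2) = 23.125026; V(3,+3) = 36.227195
Backward induction: V(k, j) = exp(-r*dt) * [p_u * V(k+1, j+1) + p_m * V(k+1, j) + p_d * V(k+1, j-1)]
  V(2,-2) = exp(-r*dt) * [p_u*0.000000 + p_m*0.000000 + p_d*0.000000] = 0.000000
  V(2,-1) = exp(-r*dt) * [p_u*3.330000 + p_m*0.000000 + p_d*0.000000] = 0.533817
  V(2,+0) = exp(-r*dt) * [p_u*12.290068 + p_m*3.330000 + p_d*0.000000] = 4.181670
  V(2,+1) = exp(-r*dt) * [p_u*23.125026 + p_m*12.290068 + p_d*3.330000] = 12.441033
  V(2,+2) = exp(-r*dt) * [p_u*36.227195 + p_m*23.125026 + p_d*12.290068] = 23.275965
  V(1,-1) = exp(-r*dt) * [p_u*4.181670 + p_m*0.533817 + p_d*0.000000] = 1.024861
  V(1,+0) = exp(-r*dt) * [p_u*12.441033 + p_m*4.181670 + p_d*0.533817] = 4.863163
  V(1,+1) = exp(-r*dt) * [p_u*23.275965 + p_m*12.441033 + p_d*4.181670] = 12.711764
  V(0,+0) = exp(-r*dt) * [p_u*12.711764 + p_m*4.863163 + p_d*1.024861] = 5.443491

Answer: Price = V(0,0) = 5.4435


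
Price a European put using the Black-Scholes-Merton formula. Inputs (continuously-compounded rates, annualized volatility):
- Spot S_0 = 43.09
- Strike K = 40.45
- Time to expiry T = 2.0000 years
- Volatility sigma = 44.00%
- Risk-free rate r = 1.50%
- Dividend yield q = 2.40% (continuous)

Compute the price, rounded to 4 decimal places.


d1 = (ln(S/K) + (r - q + 0.5*sigma^2) * T) / (sigma * sqrt(T)) = 0.38380520
d2 = d1 - sigma * sqrt(T) = -0.23844877
exp(-rT) = 0.97044553; exp(-qT) = 0.95313379
P = K * exp(-rT) * N(-d2) - S_0 * exp(-qT) * N(-d1)
N(-d1) = 0.35056142; N(-d2) = 0.59423348
P = 40.4500 * 0.97044553 * 0.59423348 - 43.0900 * 0.95313379 * 0.35056142 = 8.9286

Answer: Price = 8.9286


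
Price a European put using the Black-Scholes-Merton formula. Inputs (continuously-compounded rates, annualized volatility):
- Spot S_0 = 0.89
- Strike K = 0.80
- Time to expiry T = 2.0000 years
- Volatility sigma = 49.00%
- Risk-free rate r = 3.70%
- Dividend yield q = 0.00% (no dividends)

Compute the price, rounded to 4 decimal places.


Answer: Price = 0.1549

Derivation:
d1 = (ln(S/K) + (r - q + 0.5*sigma^2) * T) / (sigma * sqrt(T)) = 0.60711573
d2 = d1 - sigma * sqrt(T) = -0.08584892
exp(-rT) = 0.92867169; exp(-qT) = 1.00000000
P = K * exp(-rT) * N(-d2) - S_0 * exp(-qT) * N(-d1)
N(-d1) = 0.27188706; N(-d2) = 0.53420674
P = 0.8000 * 0.92867169 * 0.53420674 - 0.8900 * 1.00000000 * 0.27188706 = 0.1549


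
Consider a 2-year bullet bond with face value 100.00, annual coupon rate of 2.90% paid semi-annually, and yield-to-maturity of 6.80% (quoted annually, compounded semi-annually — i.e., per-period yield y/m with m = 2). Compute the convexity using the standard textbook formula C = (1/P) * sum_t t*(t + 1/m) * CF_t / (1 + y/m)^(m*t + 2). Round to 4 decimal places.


Answer: Convexity = 4.5387

Derivation:
Coupon per period c = face * coupon_rate / m = 1.450000
Periods per year m = 2; per-period yield y/m = 0.034000
Number of cashflows N = 4
Cashflows (t years, CF_t, discount factor 1/(1+y/m)^(m*t), PV):
  t = 0.5000: CF_t = 1.450000, DF = 0.967118, PV = 1.402321
  t = 1.0000: CF_t = 1.450000, DF = 0.935317, PV = 1.356210
  t = 1.5000: CF_t = 1.450000, DF = 0.904562, PV = 1.311615
  t = 2.0000: CF_t = 101.450000, DF = 0.874818, PV = 88.750314
Price P = sum_t PV_t = 92.820460
Convexity numerator sum_t t*(t + 1/m) * CF_t / (1+y/m)^(m*t + 2):
  t = 0.5000: term = 0.655808
  t = 1.0000: term = 1.902730
  t = 1.5000: term = 3.680328
  t = 2.0000: term = 415.048476
Convexity = (1/P) * sum = 421.287341 / 92.820460 = 4.538734


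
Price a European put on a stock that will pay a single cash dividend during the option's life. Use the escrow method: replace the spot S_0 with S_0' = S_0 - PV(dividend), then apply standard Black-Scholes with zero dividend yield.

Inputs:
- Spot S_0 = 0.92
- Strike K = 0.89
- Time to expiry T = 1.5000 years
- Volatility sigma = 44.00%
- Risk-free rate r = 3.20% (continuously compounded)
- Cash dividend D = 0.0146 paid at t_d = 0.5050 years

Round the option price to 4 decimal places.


Answer: Price = 0.1589

Derivation:
PV(D) = D * exp(-r * t_d) = 0.0146 * 0.98396987 = 0.01436596
S_0' = S_0 - PV(D) = 0.9200 - 0.01436596 = 0.90563404
d1 = (ln(S_0'/K) + (r + sigma^2/2)*T) / (sigma*sqrt(T)) = 0.39083062
d2 = d1 - sigma*sqrt(T) = -0.14805712
exp(-rT) = 0.95313379
N(-d1) = 0.34796122; N(-d2) = 0.55885116
P = K * exp(-rT) * N(-d2) - S_0' * N(-d1) = 0.8900 * 0.95313379 * 0.55885116 - 0.90563404 * 0.34796122 = 0.1589


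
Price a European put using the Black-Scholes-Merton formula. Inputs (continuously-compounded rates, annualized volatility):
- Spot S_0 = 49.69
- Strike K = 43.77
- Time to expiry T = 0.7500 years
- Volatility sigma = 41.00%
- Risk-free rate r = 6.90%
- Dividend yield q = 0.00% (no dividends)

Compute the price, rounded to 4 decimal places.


Answer: Price = 3.1513

Derivation:
d1 = (ln(S/K) + (r - q + 0.5*sigma^2) * T) / (sigma * sqrt(T)) = 0.68054826
d2 = d1 - sigma * sqrt(T) = 0.32547785
exp(-rT) = 0.94956623; exp(-qT) = 1.00000000
P = K * exp(-rT) * N(-d2) - S_0 * exp(-qT) * N(-d1)
N(-d1) = 0.24807869; N(-d2) = 0.37240972
P = 43.7700 * 0.94956623 * 0.37240972 - 49.6900 * 1.00000000 * 0.24807869 = 3.1513


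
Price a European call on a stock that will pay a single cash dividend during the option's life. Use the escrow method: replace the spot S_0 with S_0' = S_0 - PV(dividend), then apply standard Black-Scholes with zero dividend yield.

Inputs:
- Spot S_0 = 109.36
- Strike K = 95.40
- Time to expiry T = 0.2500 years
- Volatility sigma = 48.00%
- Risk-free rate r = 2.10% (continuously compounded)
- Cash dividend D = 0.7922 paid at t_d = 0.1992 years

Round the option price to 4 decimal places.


PV(D) = D * exp(-r * t_d) = 0.7922 * 0.99582554 = 0.78889299
S_0' = S_0 - PV(D) = 109.3600 - 0.78889299 = 108.57110701
d1 = (ln(S_0'/K) + (r + sigma^2/2)*T) / (sigma*sqrt(T)) = 0.68073643
d2 = d1 - sigma*sqrt(T) = 0.44073643
exp(-rT) = 0.99476376
N(d1) = 0.75198086; N(d2) = 0.67029809
C = S_0' * N(d1) - K * exp(-rT) * N(d2) = 108.57110701 * 0.75198086 - 95.4000 * 0.99476376 * 0.67029809 = 18.0318

Answer: Price = 18.0318


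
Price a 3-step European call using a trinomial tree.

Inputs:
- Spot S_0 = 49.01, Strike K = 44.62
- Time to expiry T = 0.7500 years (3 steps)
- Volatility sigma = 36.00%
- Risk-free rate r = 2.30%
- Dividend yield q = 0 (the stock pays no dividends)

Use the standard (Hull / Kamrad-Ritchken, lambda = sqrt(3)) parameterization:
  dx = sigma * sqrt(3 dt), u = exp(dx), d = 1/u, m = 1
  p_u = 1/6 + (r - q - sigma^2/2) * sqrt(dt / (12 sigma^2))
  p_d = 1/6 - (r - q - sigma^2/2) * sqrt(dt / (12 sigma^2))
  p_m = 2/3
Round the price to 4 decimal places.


Answer: Price = V(0,0) = 8.7428

Derivation:
dt = T/N = 0.250000; dx = sigma*sqrt(3*dt) = 0.311769
u = exp(dx) = 1.365839; d = 1/u = 0.732151
p_u = 0.149907, p_m = 0.666667, p_d = 0.183426
Discount per step: exp(-r*dt) = 0.994266
Stock lattice S(k, j) with j the centered position index:
  k=0: S(0,+0) = 49.0100
  k=1: S(1,-1) = 35.8827; S(1,+0) = 49.0100; S(1,+1) = 66.9398
  k=2: S(2,-2) = 26.2715; S(2,-1) = 35.8827; S(2,+0) = 49.0100; S(2,+1) = 66.9398; S(2,+2) = 91.4290
  k=3: S(3,-3) = 19.2347; S(3,-2) = 26.2715; S(3,-1) = 35.8827; S(3,+0) = 49.0100; S(3,+1) = 66.9398; S(3,+2) = 91.4290; S(3,+3) = 124.8773
Terminal payoffs V(N, j) = max(S_T - K, 0):
  V(3,-3) = 0.000000; V(3,-2) = 0.000000; V(3,-1) = 0.000000; V(3,+0) = 4.390000; V(3,+1) = 22.319786; V(3,+2) = 46.808994; V(3,+3) = 80.257317
Backward induction: V(k, j) = exp(-r*dt) * [p_u * V(k+1, j+1) + p_m * V(k+1, j) + p_d * V(k+1, j-1)]
  V(2,-2) = exp(-r*dt) * [p_u*0.000000 + p_m*0.000000 + p_d*0.000000] = 0.000000
  V(2,-1) = exp(-r*dt) * [p_u*4.390000 + p_m*0.000000 + p_d*0.000000] = 0.654321
  V(2,+0) = exp(-r*dt) * [p_u*22.319786 + p_m*4.390000 + p_d*0.000000] = 6.236606
  V(2,+1) = exp(-r*dt) * [p_u*46.808994 + p_m*22.319786 + p_d*4.390000] = 22.571952
  V(2,+2) = exp(-r*dt) * [p_u*80.257317 + p_m*46.808994 + p_d*22.319786] = 47.059820
  V(1,-1) = exp(-r*dt) * [p_u*6.236606 + p_m*0.654321 + p_d*0.000000] = 1.363266
  V(1,+0) = exp(-r*dt) * [p_u*22.571952 + p_m*6.236606 + p_d*0.654321] = 7.617534
  V(1,+1) = exp(-r*dt) * [p_u*47.059820 + p_m*22.571952 + p_d*6.236606] = 23.113258
  V(0,+0) = exp(-r*dt) * [p_u*23.113258 + p_m*7.617534 + p_d*1.363266] = 8.742848
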